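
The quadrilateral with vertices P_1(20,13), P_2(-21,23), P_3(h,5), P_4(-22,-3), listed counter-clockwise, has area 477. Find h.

The doubled signed area Σ (x_i y_{i+1} − x_{i+1} y_i) is linear in h.
With h=0 it equals 512; the coefficient of h is -26 (from the two edges through P_3).
So -26·h + 512 = 2·477 = 954 ⇒ h = -17.

-17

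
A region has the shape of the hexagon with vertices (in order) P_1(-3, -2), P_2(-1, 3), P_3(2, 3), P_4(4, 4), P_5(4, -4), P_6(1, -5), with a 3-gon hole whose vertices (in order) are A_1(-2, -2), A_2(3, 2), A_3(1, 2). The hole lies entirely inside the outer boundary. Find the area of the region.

40.5

Outer boundary:
Cross-terms: -11, -9, -4, -32, -16, -17  ⇒  Σ = -89
Area = |Σ|/2 = 44.5.
Hole:
A_1→A_2: (-2)(2) − (3)(-2) = 2
A_2→A_3: (3)(2) − (1)(2) = 4
A_3→A_1: (1)(-2) − (-2)(2) = 2
Σ = 8
Area = |Σ|/2 = 4.
Net area = 44.5 − 4 = 40.5.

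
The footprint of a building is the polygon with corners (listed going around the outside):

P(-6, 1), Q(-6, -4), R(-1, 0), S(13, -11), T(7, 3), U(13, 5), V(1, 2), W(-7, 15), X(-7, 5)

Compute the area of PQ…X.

Apply Gauss's area formula: 2A = Σ (x_i·y_{i+1} − x_{i+1}·y_i), indices taken mod 9.
Σ = (30) + (-4) + (11) + (116) + (-4) + (21) + (29) + (70) + (23) = 292
Area = |Σ|/2 = 146.

146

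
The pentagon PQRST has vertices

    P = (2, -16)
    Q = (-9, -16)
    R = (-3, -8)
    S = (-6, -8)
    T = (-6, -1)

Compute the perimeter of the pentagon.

|PQ| = √((-11)² + (0)²) = √121 = 11
|QR| = √((6)² + (8)²) = √100 = 10
|RS| = √((-3)² + (0)²) = √9 = 3
|ST| = √((0)² + (7)²) = √49 = 7
|TP| = √((8)² + (-15)²) = √289 = 17
Perimeter = 11 + 10 + 3 + 7 + 17 = 48.

48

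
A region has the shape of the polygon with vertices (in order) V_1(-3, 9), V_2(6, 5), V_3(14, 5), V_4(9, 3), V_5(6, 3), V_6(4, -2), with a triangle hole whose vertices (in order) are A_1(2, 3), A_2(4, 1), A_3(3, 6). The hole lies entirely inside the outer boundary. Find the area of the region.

44.5

Outer boundary:
V_1→V_2: (-3)(5) − (6)(9) = -69
V_2→V_3: (6)(5) − (14)(5) = -40
V_3→V_4: (14)(3) − (9)(5) = -3
V_4→V_5: (9)(3) − (6)(3) = 9
V_5→V_6: (6)(-2) − (4)(3) = -24
V_6→V_1: (4)(9) − (-3)(-2) = 30
Σ = -97
Area = |Σ|/2 = 48.5.
Hole:
A_1→A_2: (2)(1) − (4)(3) = -10
A_2→A_3: (4)(6) − (3)(1) = 21
A_3→A_1: (3)(3) − (2)(6) = -3
Σ = 8
Area = |Σ|/2 = 4.
Net area = 48.5 − 4 = 44.5.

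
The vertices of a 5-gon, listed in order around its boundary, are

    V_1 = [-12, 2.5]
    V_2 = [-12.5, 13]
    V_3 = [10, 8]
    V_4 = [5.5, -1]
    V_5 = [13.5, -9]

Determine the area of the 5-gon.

259.5

Σ = (-124.75) + (-230) + (-54) + (-36) + (-74.25) = -519
Area = |Σ|/2 = 259.5.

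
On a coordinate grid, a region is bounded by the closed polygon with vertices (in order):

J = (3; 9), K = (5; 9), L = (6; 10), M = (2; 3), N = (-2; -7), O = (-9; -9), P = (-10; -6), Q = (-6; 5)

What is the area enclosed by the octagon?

134

Apply the surveyor's formula: 2A = Σ (x_i·y_{i+1} − x_{i+1}·y_i), indices taken mod 8.
J→K: (3)(9) − (5)(9) = -18
K→L: (5)(10) − (6)(9) = -4
L→M: (6)(3) − (2)(10) = -2
M→N: (2)(-7) − (-2)(3) = -8
N→O: (-2)(-9) − (-9)(-7) = -45
O→P: (-9)(-6) − (-10)(-9) = -36
P→Q: (-10)(5) − (-6)(-6) = -86
Q→J: (-6)(9) − (3)(5) = -69
Σ = -268
Area = |Σ|/2 = 134.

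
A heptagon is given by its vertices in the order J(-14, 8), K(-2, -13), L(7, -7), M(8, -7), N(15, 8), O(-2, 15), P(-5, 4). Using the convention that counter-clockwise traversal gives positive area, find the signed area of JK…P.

401.5

Cross-terms: 198, 105, 7, 169, 241, 67, 16  ⇒  Σ = 803
Signed area = Σ/2 = 401.5 (positive ⇒ counter-clockwise traversal).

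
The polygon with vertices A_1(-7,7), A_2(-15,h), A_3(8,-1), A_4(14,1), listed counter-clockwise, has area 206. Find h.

-11

The doubled signed area Σ (x_i y_{i+1} − x_{i+1} y_i) is linear in h.
With h=0 it equals 247; the coefficient of h is -15 (from the two edges through A_2).
So -15·h + 247 = 2·206 = 412 ⇒ h = -11.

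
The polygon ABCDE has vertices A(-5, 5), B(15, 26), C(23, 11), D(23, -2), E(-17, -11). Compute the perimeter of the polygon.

|AB| = √((20)² + (21)²) = √841 = 29
|BC| = √((8)² + (-15)²) = √289 = 17
|CD| = √((0)² + (-13)²) = √169 = 13
|DE| = √((-40)² + (-9)²) = √1681 = 41
|EA| = √((12)² + (16)²) = √400 = 20
Perimeter = 29 + 17 + 13 + 41 + 20 = 120.

120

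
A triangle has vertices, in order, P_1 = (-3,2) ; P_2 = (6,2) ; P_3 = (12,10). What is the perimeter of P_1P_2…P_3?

|P_1P_2| = √((9)² + (0)²) = √81 = 9
|P_2P_3| = √((6)² + (8)²) = √100 = 10
|P_3P_1| = √((-15)² + (-8)²) = √289 = 17
Perimeter = 9 + 10 + 17 = 36.

36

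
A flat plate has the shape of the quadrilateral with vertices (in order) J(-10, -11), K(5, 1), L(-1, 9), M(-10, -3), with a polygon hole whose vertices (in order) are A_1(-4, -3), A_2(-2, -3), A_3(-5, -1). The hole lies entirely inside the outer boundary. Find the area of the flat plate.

Outer boundary:
Apply the shoelace (surveyor's) formula: 2A = Σ (x_i·y_{i+1} − x_{i+1}·y_i), indices taken mod 4.
Cross-terms: 45, 46, 93, 80  ⇒  Σ = 264
Area = |Σ|/2 = 132.
Hole:
A_1→A_2: (-4)(-3) − (-2)(-3) = 6
A_2→A_3: (-2)(-1) − (-5)(-3) = -13
A_3→A_1: (-5)(-3) − (-4)(-1) = 11
Σ = 4
Area = |Σ|/2 = 2.
Net area = 132 − 2 = 130.

130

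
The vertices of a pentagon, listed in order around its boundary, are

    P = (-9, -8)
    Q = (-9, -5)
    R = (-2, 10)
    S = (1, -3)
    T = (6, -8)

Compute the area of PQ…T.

Apply the surveyor's formula: 2A = Σ (x_i·y_{i+1} − x_{i+1}·y_i), indices taken mod 5.
Σ = (-27) + (-100) + (-4) + (10) + (-120) = -241
Area = |Σ|/2 = 120.5.

120.5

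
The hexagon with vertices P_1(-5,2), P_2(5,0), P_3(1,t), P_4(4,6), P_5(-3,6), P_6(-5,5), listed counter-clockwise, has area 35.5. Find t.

3

The doubled signed area Σ (x_i y_{i+1} − x_{i+1} y_i) is linear in t.
With t=0 it equals 68; the coefficient of t is 1 (from the two edges through P_3).
So 1·t + 68 = 2·35.5 = 71 ⇒ t = 3.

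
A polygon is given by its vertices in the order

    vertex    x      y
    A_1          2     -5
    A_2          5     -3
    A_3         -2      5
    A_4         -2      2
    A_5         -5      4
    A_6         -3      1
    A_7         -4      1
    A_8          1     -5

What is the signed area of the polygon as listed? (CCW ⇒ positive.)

39

Apply Gauss's area formula: 2A = Σ (x_i·y_{i+1} − x_{i+1}·y_i), indices taken mod 8.
Σ = (19) + (19) + (6) + (2) + (7) + (1) + (19) + (5) = 78
Signed area = Σ/2 = 39 (positive ⇒ counter-clockwise traversal).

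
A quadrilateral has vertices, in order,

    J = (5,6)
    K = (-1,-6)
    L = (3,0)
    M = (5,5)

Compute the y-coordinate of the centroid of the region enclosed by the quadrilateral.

Apply the shoelace (surveyor's) formula. First the cross-terms c_i = x_i·y_{i+1} − x_{i+1}·y_i:
  -24, 18, 15, 5  ⇒  2A = 14, A = 7.
Then Σ (y_i + y_{i+1})·c_i = 22, so ȳ = 22 / (6·7) = 11/21.

11/21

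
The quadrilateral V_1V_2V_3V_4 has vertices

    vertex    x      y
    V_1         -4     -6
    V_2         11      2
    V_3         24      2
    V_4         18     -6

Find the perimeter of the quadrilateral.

|V_1V_2| = √((15)² + (8)²) = √289 = 17
|V_2V_3| = √((13)² + (0)²) = √169 = 13
|V_3V_4| = √((-6)² + (-8)²) = √100 = 10
|V_4V_1| = √((-22)² + (0)²) = √484 = 22
Perimeter = 17 + 13 + 10 + 22 = 62.

62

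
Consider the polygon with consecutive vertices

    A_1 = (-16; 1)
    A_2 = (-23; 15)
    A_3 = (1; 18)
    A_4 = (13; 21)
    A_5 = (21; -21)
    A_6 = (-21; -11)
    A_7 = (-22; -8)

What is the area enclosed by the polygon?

1234.5

Apply the shoelace formula: 2A = Σ (x_i·y_{i+1} − x_{i+1}·y_i), indices taken mod 7.
Cross-terms: -217, -429, -213, -714, -672, -74, -150  ⇒  Σ = -2469
Area = |Σ|/2 = 1234.5.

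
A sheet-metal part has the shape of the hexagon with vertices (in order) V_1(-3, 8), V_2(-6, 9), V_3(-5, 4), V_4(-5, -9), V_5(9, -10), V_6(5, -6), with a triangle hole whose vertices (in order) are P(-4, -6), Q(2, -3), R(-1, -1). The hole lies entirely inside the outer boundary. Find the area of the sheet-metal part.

Outer boundary:
Apply the shoelace formula: 2A = Σ (x_i·y_{i+1} − x_{i+1}·y_i), indices taken mod 6.
Cross-terms: 21, 21, 65, 131, -4, 22  ⇒  Σ = 256
Area = |Σ|/2 = 128.
Hole:
Cross-terms: 24, -5, 2  ⇒  Σ = 21
Area = |Σ|/2 = 10.5.
Net area = 128 − 10.5 = 117.5.

117.5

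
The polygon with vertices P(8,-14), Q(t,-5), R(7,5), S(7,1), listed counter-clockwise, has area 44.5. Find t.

12

Write out the shoelace sum; only the two edges meeting at Q involve t:
2·Area = [(8·(-5) − t·(-14)) + (t·5 − 7·(-5))] + -134
       = 19·t + -139 = 89
⇒ t = 12.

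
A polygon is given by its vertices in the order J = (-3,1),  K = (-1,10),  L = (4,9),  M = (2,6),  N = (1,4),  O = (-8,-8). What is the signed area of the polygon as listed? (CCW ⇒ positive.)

-39

Apply the shoelace (surveyor's) formula: 2A = Σ (x_i·y_{i+1} − x_{i+1}·y_i), indices taken mod 6.
Σ = (-29) + (-49) + (6) + (2) + (24) + (-32) = -78
Signed area = Σ/2 = -39 (negative ⇒ clockwise traversal).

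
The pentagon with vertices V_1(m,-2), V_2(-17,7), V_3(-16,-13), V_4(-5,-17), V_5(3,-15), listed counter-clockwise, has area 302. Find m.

-1

Write out the shoelace sum; only the two edges meeting at V_1 involve m:
2·Area = [(3·(-2) − m·(-15)) + (m·7 − (-17)·(-2))] + 666
       = 22·m + 626 = 604
⇒ m = -1.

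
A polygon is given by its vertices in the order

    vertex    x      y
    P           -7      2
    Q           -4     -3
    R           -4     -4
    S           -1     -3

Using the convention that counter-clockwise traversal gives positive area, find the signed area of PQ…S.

9

Apply the surveyor's formula: 2A = Σ (x_i·y_{i+1} − x_{i+1}·y_i), indices taken mod 4.
Σ = (29) + (4) + (8) + (-23) = 18
Signed area = Σ/2 = 9 (positive ⇒ counter-clockwise traversal).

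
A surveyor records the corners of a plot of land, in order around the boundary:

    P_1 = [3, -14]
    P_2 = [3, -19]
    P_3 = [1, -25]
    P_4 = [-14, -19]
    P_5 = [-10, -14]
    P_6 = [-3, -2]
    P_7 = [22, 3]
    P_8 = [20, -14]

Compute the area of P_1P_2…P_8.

Apply the shoelace (surveyor's) formula: 2A = Σ (x_i·y_{i+1} − x_{i+1}·y_i), indices taken mod 8.
Σ = (-15) + (-56) + (-369) + (6) + (-22) + (35) + (-368) + (-238) = -1027
Area = |Σ|/2 = 513.5.

513.5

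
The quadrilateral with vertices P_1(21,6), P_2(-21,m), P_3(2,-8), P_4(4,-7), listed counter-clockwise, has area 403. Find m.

Write out the shoelace sum; only the two edges meeting at P_2 involve m:
2·Area = [(21·m − (-21)·6) + ((-21)·(-8) − 2·m)] + 189
       = 19·m + 483 = 806
⇒ m = 17.

17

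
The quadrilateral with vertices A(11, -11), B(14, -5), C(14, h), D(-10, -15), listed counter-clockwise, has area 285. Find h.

The doubled signed area Σ (x_i y_{i+1} − x_{i+1} y_i) is linear in h.
With h=0 it equals 234; the coefficient of h is 24 (from the two edges through C).
So 24·h + 234 = 2·285 = 570 ⇒ h = 14.

14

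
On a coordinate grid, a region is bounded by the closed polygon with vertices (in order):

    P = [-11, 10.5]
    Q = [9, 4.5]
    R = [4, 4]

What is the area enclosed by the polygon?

20

Cross-terms: -144, 18, 86  ⇒  Σ = -40
Area = |Σ|/2 = 20.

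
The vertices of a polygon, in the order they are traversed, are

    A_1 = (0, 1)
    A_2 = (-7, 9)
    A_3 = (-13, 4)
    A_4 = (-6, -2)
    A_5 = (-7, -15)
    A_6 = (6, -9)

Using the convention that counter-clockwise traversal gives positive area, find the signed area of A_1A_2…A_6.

Σ = (7) + (89) + (50) + (76) + (153) + (6) = 381
Signed area = Σ/2 = 190.5 (positive ⇒ counter-clockwise traversal).

190.5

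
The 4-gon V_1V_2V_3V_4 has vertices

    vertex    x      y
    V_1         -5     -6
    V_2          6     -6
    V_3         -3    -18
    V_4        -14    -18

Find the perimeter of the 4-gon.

52

|V_1V_2| = √((11)² + (0)²) = √121 = 11
|V_2V_3| = √((-9)² + (-12)²) = √225 = 15
|V_3V_4| = √((-11)² + (0)²) = √121 = 11
|V_4V_1| = √((9)² + (12)²) = √225 = 15
Perimeter = 11 + 15 + 11 + 15 = 52.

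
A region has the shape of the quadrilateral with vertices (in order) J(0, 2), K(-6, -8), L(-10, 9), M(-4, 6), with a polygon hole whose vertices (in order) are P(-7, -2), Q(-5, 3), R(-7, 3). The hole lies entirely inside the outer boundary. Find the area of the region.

72

Outer boundary:
Apply Gauss's area formula: 2A = Σ (x_i·y_{i+1} − x_{i+1}·y_i), indices taken mod 4.
Σ = (12) + (-134) + (-24) + (-8) = -154
Area = |Σ|/2 = 77.
Hole:
Apply the surveyor's formula: 2A = Σ (x_i·y_{i+1} − x_{i+1}·y_i), indices taken mod 3.
Cross-terms: -31, 6, 35  ⇒  Σ = 10
Area = |Σ|/2 = 5.
Net area = 77 − 5 = 72.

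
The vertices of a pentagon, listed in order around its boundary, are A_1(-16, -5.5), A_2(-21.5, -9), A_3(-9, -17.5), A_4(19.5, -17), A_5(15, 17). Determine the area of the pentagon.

795.625

Apply the shoelace formula: 2A = Σ (x_i·y_{i+1} − x_{i+1}·y_i), indices taken mod 5.
Σ = (25.75) + (295.25) + (494.25) + (586.5) + (189.5) = 1591.25
Area = |Σ|/2 = 795.625.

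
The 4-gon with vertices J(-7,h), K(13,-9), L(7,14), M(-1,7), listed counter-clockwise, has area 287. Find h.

The doubled signed area Σ (x_i y_{i+1} − x_{i+1} y_i) is linear in h.
With h=0 it equals 420; the coefficient of h is -14 (from the two edges through J).
So -14·h + 420 = 2·287 = 574 ⇒ h = -11.

-11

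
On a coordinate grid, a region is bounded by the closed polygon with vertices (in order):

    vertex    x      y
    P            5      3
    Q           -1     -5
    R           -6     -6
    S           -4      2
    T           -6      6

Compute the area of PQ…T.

Apply the shoelace (surveyor's) formula: 2A = Σ (x_i·y_{i+1} − x_{i+1}·y_i), indices taken mod 5.
Cross-terms: -22, -24, -36, -12, -48  ⇒  Σ = -142
Area = |Σ|/2 = 71.

71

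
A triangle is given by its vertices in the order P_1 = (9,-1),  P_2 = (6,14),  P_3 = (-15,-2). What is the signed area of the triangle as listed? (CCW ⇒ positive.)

181.5

Apply the shoelace (surveyor's) formula: 2A = Σ (x_i·y_{i+1} − x_{i+1}·y_i), indices taken mod 3.
P_1→P_2: (9)(14) − (6)(-1) = 132
P_2→P_3: (6)(-2) − (-15)(14) = 198
P_3→P_1: (-15)(-1) − (9)(-2) = 33
Σ = 363
Signed area = Σ/2 = 181.5 (positive ⇒ counter-clockwise traversal).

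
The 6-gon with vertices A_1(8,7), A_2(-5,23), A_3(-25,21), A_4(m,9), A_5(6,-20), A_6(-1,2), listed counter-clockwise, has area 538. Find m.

-17

The doubled signed area Σ (x_i y_{i+1} − x_{i+1} y_i) is linear in m.
With m=0 it equals 379; the coefficient of m is -41 (from the two edges through A_4).
So -41·m + 379 = 2·538 = 1076 ⇒ m = -17.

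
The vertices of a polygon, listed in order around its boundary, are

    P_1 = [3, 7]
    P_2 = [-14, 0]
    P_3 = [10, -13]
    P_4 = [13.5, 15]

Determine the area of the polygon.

Apply the shoelace formula: 2A = Σ (x_i·y_{i+1} − x_{i+1}·y_i), indices taken mod 4.
Σ = (98) + (182) + (325.5) + (49.5) = 655
Area = |Σ|/2 = 327.5.

327.5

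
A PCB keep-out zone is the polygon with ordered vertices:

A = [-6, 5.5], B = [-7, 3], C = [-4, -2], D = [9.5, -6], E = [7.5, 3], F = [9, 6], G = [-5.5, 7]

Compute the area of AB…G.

144.375

Apply Gauss's area formula: 2A = Σ (x_i·y_{i+1} − x_{i+1}·y_i), indices taken mod 7.
Σ = (20.5) + (26) + (43) + (73.5) + (18) + (96) + (11.75) = 288.75
Area = |Σ|/2 = 144.375.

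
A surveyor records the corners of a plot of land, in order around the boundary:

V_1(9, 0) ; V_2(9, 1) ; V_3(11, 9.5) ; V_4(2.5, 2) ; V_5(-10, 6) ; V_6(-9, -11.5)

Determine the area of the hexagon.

194.625

Σ = (9) + (74.5) + (-1.75) + (35) + (169) + (103.5) = 389.25
Area = |Σ|/2 = 194.625.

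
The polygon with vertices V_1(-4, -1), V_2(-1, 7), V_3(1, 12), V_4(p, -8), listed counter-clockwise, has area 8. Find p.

-8

The doubled signed area Σ (x_i y_{i+1} − x_{i+1} y_i) is linear in p.
With p=0 it equals -88; the coefficient of p is -13 (from the two edges through V_4).
So -13·p + -88 = 2·8 = 16 ⇒ p = -8.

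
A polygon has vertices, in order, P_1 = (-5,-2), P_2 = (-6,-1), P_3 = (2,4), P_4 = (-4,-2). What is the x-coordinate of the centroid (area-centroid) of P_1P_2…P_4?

Apply the shoelace formula. First the cross-terms c_i = x_i·y_{i+1} − x_{i+1}·y_i:
  -7, -22, 12, -2  ⇒  2A = -19, A = -9.5.
Then Σ (x_i + x_{i+1})·c_i = 159, so x̄ = 159 / (6·(-9.5)) = -53/19.

-53/19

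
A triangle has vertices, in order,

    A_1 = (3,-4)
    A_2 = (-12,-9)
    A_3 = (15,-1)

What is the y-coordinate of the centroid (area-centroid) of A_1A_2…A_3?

-14/3

Apply the surveyor's formula. First the cross-terms c_i = x_i·y_{i+1} − x_{i+1}·y_i:
  -75, 147, -57  ⇒  2A = 15, A = 7.5.
Then Σ (y_i + y_{i+1})·c_i = -210, so ȳ = -210 / (6·7.5) = -14/3.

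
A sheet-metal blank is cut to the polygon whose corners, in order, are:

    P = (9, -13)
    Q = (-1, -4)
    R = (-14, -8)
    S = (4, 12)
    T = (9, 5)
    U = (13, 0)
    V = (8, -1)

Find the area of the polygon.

247

Apply the surveyor's formula: 2A = Σ (x_i·y_{i+1} − x_{i+1}·y_i), indices taken mod 7.
Σ = (-49) + (-48) + (-136) + (-88) + (-65) + (-13) + (-95) = -494
Area = |Σ|/2 = 247.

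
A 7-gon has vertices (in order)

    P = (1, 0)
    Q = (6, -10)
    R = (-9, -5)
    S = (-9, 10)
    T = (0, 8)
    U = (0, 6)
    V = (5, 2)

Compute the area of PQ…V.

184.5

P→Q: (1)(-10) − (6)(0) = -10
Q→R: (6)(-5) − (-9)(-10) = -120
R→S: (-9)(10) − (-9)(-5) = -135
S→T: (-9)(8) − (0)(10) = -72
T→U: (0)(6) − (0)(8) = 0
U→V: (0)(2) − (5)(6) = -30
V→P: (5)(0) − (1)(2) = -2
Σ = -369
Area = |Σ|/2 = 184.5.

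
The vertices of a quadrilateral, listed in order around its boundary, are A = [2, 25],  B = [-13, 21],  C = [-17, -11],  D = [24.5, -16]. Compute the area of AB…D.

Apply the surveyor's formula: 2A = Σ (x_i·y_{i+1} − x_{i+1}·y_i), indices taken mod 4.
A→B: (2)(21) − (-13)(25) = 367
B→C: (-13)(-11) − (-17)(21) = 500
C→D: (-17)(-16) − (24.5)(-11) = 541.5
D→A: (24.5)(25) − (2)(-16) = 644.5
Σ = 2053
Area = |Σ|/2 = 1026.5.

1026.5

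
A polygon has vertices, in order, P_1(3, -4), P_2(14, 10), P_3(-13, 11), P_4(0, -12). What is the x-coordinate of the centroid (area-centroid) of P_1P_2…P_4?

Apply the surveyor's formula. First the cross-terms c_i = x_i·y_{i+1} − x_{i+1}·y_i:
  86, 284, 156, 36  ⇒  2A = 562, A = 281.
Then Σ (x_i + x_{i+1})·c_i = -174, so x̄ = -174 / (6·281) = -29/281.

-29/281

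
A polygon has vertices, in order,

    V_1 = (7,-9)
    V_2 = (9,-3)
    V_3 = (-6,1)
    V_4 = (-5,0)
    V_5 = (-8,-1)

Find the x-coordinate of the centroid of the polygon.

Apply the shoelace (surveyor's) formula. First the cross-terms c_i = x_i·y_{i+1} − x_{i+1}·y_i:
  60, -9, 5, 5, 79  ⇒  2A = 140, A = 70.
Then Σ (x_i + x_{i+1})·c_i = 734, so x̄ = 734 / (6·70) = 367/210.

367/210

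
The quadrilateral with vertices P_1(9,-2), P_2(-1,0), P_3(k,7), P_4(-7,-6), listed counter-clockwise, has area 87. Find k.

The doubled signed area Σ (x_i y_{i+1} − x_{i+1} y_i) is linear in k.
With k=0 it equals 108; the coefficient of k is -6 (from the two edges through P_3).
So -6·k + 108 = 2·87 = 174 ⇒ k = -11.

-11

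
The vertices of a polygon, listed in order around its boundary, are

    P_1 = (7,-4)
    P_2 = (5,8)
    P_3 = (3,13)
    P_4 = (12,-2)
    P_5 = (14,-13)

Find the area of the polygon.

Apply the shoelace formula: 2A = Σ (x_i·y_{i+1} − x_{i+1}·y_i), indices taken mod 5.
Σ = (76) + (41) + (-162) + (-128) + (35) = -138
Area = |Σ|/2 = 69.

69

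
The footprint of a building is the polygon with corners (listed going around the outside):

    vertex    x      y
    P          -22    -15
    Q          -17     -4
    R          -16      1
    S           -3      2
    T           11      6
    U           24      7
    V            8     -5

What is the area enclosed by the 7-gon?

395

Apply Gauss's area formula: 2A = Σ (x_i·y_{i+1} − x_{i+1}·y_i), indices taken mod 7.
Σ = (-167) + (-81) + (-29) + (-40) + (-67) + (-176) + (-230) = -790
Area = |Σ|/2 = 395.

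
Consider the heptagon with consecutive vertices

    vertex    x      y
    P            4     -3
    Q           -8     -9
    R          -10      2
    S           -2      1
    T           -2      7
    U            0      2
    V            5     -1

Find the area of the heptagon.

104.5

Apply the shoelace (surveyor's) formula: 2A = Σ (x_i·y_{i+1} − x_{i+1}·y_i), indices taken mod 7.
Σ = (-60) + (-106) + (-6) + (-12) + (-4) + (-10) + (-11) = -209
Area = |Σ|/2 = 104.5.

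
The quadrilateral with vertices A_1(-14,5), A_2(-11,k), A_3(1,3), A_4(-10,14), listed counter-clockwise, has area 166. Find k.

-8

The doubled signed area Σ (x_i y_{i+1} − x_{i+1} y_i) is linear in k.
With k=0 it equals 212; the coefficient of k is -15 (from the two edges through A_2).
So -15·k + 212 = 2·166 = 332 ⇒ k = -8.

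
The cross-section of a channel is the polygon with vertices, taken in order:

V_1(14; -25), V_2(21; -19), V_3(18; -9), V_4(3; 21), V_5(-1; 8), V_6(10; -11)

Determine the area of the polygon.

348.5

Apply the shoelace formula: 2A = Σ (x_i·y_{i+1} − x_{i+1}·y_i), indices taken mod 6.
Cross-terms: 259, 153, 405, 45, -69, -96  ⇒  Σ = 697
Area = |Σ|/2 = 348.5.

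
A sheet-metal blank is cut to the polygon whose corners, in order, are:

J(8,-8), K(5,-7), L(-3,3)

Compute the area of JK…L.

11

J→K: (8)(-7) − (5)(-8) = -16
K→L: (5)(3) − (-3)(-7) = -6
L→J: (-3)(-8) − (8)(3) = 0
Σ = -22
Area = |Σ|/2 = 11.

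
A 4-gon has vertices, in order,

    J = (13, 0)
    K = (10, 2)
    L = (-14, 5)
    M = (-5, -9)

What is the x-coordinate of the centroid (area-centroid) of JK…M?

-183/124

Apply the shoelace formula. First the cross-terms c_i = x_i·y_{i+1} − x_{i+1}·y_i:
  26, 78, 151, 117  ⇒  2A = 372, A = 186.
Then Σ (x_i + x_{i+1})·c_i = -1647, so x̄ = -1647 / (6·186) = -183/124.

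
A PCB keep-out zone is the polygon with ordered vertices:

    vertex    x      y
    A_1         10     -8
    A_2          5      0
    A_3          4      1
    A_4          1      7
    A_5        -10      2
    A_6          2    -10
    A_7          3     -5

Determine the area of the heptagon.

Σ = (40) + (5) + (27) + (72) + (96) + (20) + (26) = 286
Area = |Σ|/2 = 143.

143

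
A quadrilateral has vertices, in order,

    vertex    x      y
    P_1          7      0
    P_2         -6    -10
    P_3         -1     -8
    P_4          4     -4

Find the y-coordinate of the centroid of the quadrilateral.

Apply the shoelace (surveyor's) formula. First the cross-terms c_i = x_i·y_{i+1} − x_{i+1}·y_i:
  -70, 38, 36, 28  ⇒  2A = 32, A = 16.
Then Σ (y_i + y_{i+1})·c_i = -528, so ȳ = -528 / (6·16) = -5.5.

-5.5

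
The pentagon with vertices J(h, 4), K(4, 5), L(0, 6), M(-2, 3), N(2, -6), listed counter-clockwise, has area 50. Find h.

6

Write out the shoelace sum; only the two edges meeting at J involve h:
2·Area = [(2·4 − h·(-6)) + (h·5 − 4·4)] + 42
       = 11·h + 34 = 100
⇒ h = 6.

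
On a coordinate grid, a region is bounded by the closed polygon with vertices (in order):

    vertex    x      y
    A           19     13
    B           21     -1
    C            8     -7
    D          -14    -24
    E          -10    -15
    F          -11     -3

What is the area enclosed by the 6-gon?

Apply the shoelace (surveyor's) formula: 2A = Σ (x_i·y_{i+1} − x_{i+1}·y_i), indices taken mod 6.
Σ = (-292) + (-139) + (-290) + (-30) + (-135) + (-86) = -972
Area = |Σ|/2 = 486.

486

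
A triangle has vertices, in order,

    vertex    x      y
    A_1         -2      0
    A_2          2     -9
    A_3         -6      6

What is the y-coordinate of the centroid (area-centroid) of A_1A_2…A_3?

Apply the surveyor's formula. First the cross-terms c_i = x_i·y_{i+1} − x_{i+1}·y_i:
  18, -42, 12  ⇒  2A = -12, A = -6.
Then Σ (y_i + y_{i+1})·c_i = 36, so ȳ = 36 / (6·(-6)) = -1.

-1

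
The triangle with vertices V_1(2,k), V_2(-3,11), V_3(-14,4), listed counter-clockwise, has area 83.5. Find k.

-1

The doubled signed area Σ (x_i y_{i+1} − x_{i+1} y_i) is linear in k.
With k=0 it equals 156; the coefficient of k is -11 (from the two edges through V_1).
So -11·k + 156 = 2·83.5 = 167 ⇒ k = -1.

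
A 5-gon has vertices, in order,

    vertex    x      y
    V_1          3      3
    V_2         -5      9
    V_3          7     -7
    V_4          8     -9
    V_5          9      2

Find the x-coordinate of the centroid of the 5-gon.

4.416

Apply the shoelace (surveyor's) formula. First the cross-terms c_i = x_i·y_{i+1} − x_{i+1}·y_i:
  42, -28, -7, 97, 21  ⇒  2A = 125, A = 62.5.
Then Σ (x_i + x_{i+1})·c_i = 1656, so x̄ = 1656 / (6·62.5) = 4.416.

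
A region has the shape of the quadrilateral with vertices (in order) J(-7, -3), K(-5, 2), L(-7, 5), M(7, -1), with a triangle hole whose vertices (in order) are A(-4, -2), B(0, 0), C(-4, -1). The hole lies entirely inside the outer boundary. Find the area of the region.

Outer boundary:
Apply Gauss's area formula: 2A = Σ (x_i·y_{i+1} − x_{i+1}·y_i), indices taken mod 4.
Σ = (-29) + (-11) + (-28) + (-28) = -96
Area = |Σ|/2 = 48.
Hole:
Apply the shoelace (surveyor's) formula: 2A = Σ (x_i·y_{i+1} − x_{i+1}·y_i), indices taken mod 3.
A→B: (-4)(0) − (0)(-2) = 0
B→C: (0)(-1) − (-4)(0) = 0
C→A: (-4)(-2) − (-4)(-1) = 4
Σ = 4
Area = |Σ|/2 = 2.
Net area = 48 − 2 = 46.

46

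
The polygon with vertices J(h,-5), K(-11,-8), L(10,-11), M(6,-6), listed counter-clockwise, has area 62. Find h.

-1

Write out the shoelace sum; only the two edges meeting at J involve h:
2·Area = [(6·(-5) − h·(-6)) + (h·(-8) − (-11)·(-5))] + 207
       = -2·h + 122 = 124
⇒ h = -1.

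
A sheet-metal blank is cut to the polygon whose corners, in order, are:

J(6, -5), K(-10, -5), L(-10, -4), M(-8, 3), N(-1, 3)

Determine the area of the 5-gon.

Apply the surveyor's formula: 2A = Σ (x_i·y_{i+1} − x_{i+1}·y_i), indices taken mod 5.
Σ = (-80) + (-10) + (-62) + (-21) + (-13) = -186
Area = |Σ|/2 = 93.

93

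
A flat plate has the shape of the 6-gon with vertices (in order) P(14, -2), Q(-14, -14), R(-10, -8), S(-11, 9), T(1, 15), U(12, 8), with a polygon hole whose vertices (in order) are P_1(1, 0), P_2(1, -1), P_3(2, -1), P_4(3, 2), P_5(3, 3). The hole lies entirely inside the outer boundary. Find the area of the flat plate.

452.5

Outer boundary:
Apply the shoelace formula: 2A = Σ (x_i·y_{i+1} − x_{i+1}·y_i), indices taken mod 6.
Σ = (-224) + (-28) + (-178) + (-174) + (-172) + (-136) = -912
Area = |Σ|/2 = 456.
Hole:
Σ = (-1) + (1) + (7) + (3) + (-3) = 7
Area = |Σ|/2 = 3.5.
Net area = 456 − 3.5 = 452.5.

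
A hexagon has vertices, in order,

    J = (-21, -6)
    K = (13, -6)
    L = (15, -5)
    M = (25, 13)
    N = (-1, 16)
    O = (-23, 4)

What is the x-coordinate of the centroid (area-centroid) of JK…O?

Apply the shoelace (surveyor's) formula. First the cross-terms c_i = x_i·y_{i+1} − x_{i+1}·y_i:
  204, 25, 320, 413, 364, 222  ⇒  2A = 1548, A = 774.
Then Σ (x_i + x_{i+1})·c_i = 3276, so x̄ = 3276 / (6·774) = 91/129.

91/129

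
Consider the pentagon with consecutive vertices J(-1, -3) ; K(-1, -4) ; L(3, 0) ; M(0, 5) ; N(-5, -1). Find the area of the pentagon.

J→K: (-1)(-4) − (-1)(-3) = 1
K→L: (-1)(0) − (3)(-4) = 12
L→M: (3)(5) − (0)(0) = 15
M→N: (0)(-1) − (-5)(5) = 25
N→J: (-5)(-3) − (-1)(-1) = 14
Σ = 67
Area = |Σ|/2 = 33.5.

33.5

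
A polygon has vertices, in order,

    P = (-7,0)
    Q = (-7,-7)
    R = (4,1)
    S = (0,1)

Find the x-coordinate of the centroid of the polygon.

Apply the shoelace formula. First the cross-terms c_i = x_i·y_{i+1} − x_{i+1}·y_i:
  49, 21, 4, 7  ⇒  2A = 81, A = 40.5.
Then Σ (x_i + x_{i+1})·c_i = -782, so x̄ = -782 / (6·40.5) = -782/243.

-782/243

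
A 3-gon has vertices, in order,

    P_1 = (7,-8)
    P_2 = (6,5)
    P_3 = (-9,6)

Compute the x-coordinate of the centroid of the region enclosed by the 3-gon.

Apply the shoelace formula. First the cross-terms c_i = x_i·y_{i+1} − x_{i+1}·y_i:
  83, 81, 30  ⇒  2A = 194, A = 97.
Then Σ (x_i + x_{i+1})·c_i = 776, so x̄ = 776 / (6·97) = 4/3.

4/3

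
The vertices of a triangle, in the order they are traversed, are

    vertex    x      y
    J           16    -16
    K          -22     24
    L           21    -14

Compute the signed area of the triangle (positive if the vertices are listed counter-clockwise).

-138

Apply the shoelace formula: 2A = Σ (x_i·y_{i+1} − x_{i+1}·y_i), indices taken mod 3.
Σ = (32) + (-196) + (-112) = -276
Signed area = Σ/2 = -138 (negative ⇒ clockwise traversal).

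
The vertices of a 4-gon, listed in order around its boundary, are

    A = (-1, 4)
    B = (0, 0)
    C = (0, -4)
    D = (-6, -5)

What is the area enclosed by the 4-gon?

Σ = (0) + (0) + (-24) + (-29) = -53
Area = |Σ|/2 = 26.5.

26.5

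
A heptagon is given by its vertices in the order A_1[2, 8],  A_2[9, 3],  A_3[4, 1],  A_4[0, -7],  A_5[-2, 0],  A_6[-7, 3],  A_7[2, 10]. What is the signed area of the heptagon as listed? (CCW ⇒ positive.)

Apply the shoelace formula: 2A = Σ (x_i·y_{i+1} − x_{i+1}·y_i), indices taken mod 7.
Σ = (-66) + (-3) + (-28) + (-14) + (-6) + (-76) + (-4) = -197
Signed area = Σ/2 = -98.5 (negative ⇒ clockwise traversal).

-98.5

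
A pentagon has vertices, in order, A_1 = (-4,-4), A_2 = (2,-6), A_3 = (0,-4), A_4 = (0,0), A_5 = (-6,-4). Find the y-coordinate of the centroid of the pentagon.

Apply the surveyor's formula. First the cross-terms c_i = x_i·y_{i+1} − x_{i+1}·y_i:
  32, -8, 0, 0, 8  ⇒  2A = 32, A = 16.
Then Σ (y_i + y_{i+1})·c_i = -304, so ȳ = -304 / (6·16) = -19/6.

-19/6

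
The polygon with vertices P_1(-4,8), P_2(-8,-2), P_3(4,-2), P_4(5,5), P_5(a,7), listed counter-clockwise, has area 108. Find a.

9

The doubled signed area Σ (x_i y_{i+1} − x_{i+1} y_i) is linear in a.
With a=0 it equals 189; the coefficient of a is 3 (from the two edges through P_5).
So 3·a + 189 = 2·108 = 216 ⇒ a = 9.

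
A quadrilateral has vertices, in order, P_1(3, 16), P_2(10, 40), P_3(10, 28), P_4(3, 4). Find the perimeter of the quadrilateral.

|P_1P_2| = √((7)² + (24)²) = √625 = 25
|P_2P_3| = √((0)² + (-12)²) = √144 = 12
|P_3P_4| = √((-7)² + (-24)²) = √625 = 25
|P_4P_1| = √((0)² + (12)²) = √144 = 12
Perimeter = 25 + 12 + 25 + 12 = 74.

74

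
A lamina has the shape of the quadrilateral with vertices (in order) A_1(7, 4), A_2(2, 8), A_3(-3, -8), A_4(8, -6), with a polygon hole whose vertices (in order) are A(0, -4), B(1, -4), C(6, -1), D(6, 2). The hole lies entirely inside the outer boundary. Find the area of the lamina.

Outer boundary:
Apply Gauss's area formula: 2A = Σ (x_i·y_{i+1} − x_{i+1}·y_i), indices taken mod 4.
Σ = (48) + (8) + (82) + (74) = 212
Area = |Σ|/2 = 106.
Hole:
A→B: (0)(-4) − (1)(-4) = 4
B→C: (1)(-1) − (6)(-4) = 23
C→D: (6)(2) − (6)(-1) = 18
D→A: (6)(-4) − (0)(2) = -24
Σ = 21
Area = |Σ|/2 = 10.5.
Net area = 106 − 10.5 = 95.5.

95.5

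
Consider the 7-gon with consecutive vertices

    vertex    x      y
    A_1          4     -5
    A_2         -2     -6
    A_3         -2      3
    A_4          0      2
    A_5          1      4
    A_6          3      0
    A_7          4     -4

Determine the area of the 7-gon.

A_1→A_2: (4)(-6) − (-2)(-5) = -34
A_2→A_3: (-2)(3) − (-2)(-6) = -18
A_3→A_4: (-2)(2) − (0)(3) = -4
A_4→A_5: (0)(4) − (1)(2) = -2
A_5→A_6: (1)(0) − (3)(4) = -12
A_6→A_7: (3)(-4) − (4)(0) = -12
A_7→A_1: (4)(-5) − (4)(-4) = -4
Σ = -86
Area = |Σ|/2 = 43.

43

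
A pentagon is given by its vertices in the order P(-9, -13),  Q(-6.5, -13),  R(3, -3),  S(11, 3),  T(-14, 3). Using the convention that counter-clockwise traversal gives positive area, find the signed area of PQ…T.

Σ = (32.5) + (58.5) + (42) + (75) + (209) = 417
Signed area = Σ/2 = 208.5 (positive ⇒ counter-clockwise traversal).

208.5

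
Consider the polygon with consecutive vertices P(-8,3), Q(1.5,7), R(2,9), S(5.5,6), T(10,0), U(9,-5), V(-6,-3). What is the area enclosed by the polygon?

Apply the shoelace (surveyor's) formula: 2A = Σ (x_i·y_{i+1} − x_{i+1}·y_i), indices taken mod 7.
P→Q: (-8)(7) − (1.5)(3) = -60.5
Q→R: (1.5)(9) − (2)(7) = -0.5
R→S: (2)(6) − (5.5)(9) = -37.5
S→T: (5.5)(0) − (10)(6) = -60
T→U: (10)(-5) − (9)(0) = -50
U→V: (9)(-3) − (-6)(-5) = -57
V→P: (-6)(3) − (-8)(-3) = -42
Σ = -307.5
Area = |Σ|/2 = 153.75.

153.75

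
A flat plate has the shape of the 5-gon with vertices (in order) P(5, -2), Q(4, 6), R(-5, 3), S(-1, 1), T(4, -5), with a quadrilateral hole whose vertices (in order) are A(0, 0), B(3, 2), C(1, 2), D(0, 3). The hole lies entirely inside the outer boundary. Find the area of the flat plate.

44.5

Outer boundary:
P→Q: (5)(6) − (4)(-2) = 38
Q→R: (4)(3) − (-5)(6) = 42
R→S: (-5)(1) − (-1)(3) = -2
S→T: (-1)(-5) − (4)(1) = 1
T→P: (4)(-2) − (5)(-5) = 17
Σ = 96
Area = |Σ|/2 = 48.
Hole:
Σ = (0) + (4) + (3) + (0) = 7
Area = |Σ|/2 = 3.5.
Net area = 48 − 3.5 = 44.5.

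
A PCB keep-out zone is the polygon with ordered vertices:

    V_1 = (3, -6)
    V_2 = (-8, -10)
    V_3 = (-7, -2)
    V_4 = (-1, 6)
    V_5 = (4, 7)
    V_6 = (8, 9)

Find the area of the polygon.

Apply the surveyor's formula: 2A = Σ (x_i·y_{i+1} − x_{i+1}·y_i), indices taken mod 6.
Σ = (-78) + (-54) + (-44) + (-31) + (-20) + (-75) = -302
Area = |Σ|/2 = 151.

151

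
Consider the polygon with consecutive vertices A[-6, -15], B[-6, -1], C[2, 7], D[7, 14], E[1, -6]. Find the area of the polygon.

126

Apply the surveyor's formula: 2A = Σ (x_i·y_{i+1} − x_{i+1}·y_i), indices taken mod 5.
A→B: (-6)(-1) − (-6)(-15) = -84
B→C: (-6)(7) − (2)(-1) = -40
C→D: (2)(14) − (7)(7) = -21
D→E: (7)(-6) − (1)(14) = -56
E→A: (1)(-15) − (-6)(-6) = -51
Σ = -252
Area = |Σ|/2 = 126.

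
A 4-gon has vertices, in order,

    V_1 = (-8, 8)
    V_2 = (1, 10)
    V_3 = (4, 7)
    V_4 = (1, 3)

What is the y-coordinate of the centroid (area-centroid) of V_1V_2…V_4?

Apply the surveyor's formula. First the cross-terms c_i = x_i·y_{i+1} − x_{i+1}·y_i:
  -88, -33, 5, 32  ⇒  2A = -84, A = -42.
Then Σ (y_i + y_{i+1})·c_i = -1743, so ȳ = -1743 / (6·(-42)) = 83/12.

83/12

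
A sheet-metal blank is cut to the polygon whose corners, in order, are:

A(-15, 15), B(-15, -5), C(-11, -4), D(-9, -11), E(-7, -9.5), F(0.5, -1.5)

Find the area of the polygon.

199.375

Apply the shoelace formula: 2A = Σ (x_i·y_{i+1} − x_{i+1}·y_i), indices taken mod 6.
Σ = (300) + (5) + (85) + (8.5) + (15.25) + (-15) = 398.75
Area = |Σ|/2 = 199.375.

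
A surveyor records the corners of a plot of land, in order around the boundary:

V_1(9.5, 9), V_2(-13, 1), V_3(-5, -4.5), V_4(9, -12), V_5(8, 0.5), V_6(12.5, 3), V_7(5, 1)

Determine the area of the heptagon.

Apply the surveyor's formula: 2A = Σ (x_i·y_{i+1} − x_{i+1}·y_i), indices taken mod 7.
Σ = (126.5) + (63.5) + (100.5) + (100.5) + (17.75) + (-2.5) + (35.5) = 441.75
Area = |Σ|/2 = 220.875.

220.875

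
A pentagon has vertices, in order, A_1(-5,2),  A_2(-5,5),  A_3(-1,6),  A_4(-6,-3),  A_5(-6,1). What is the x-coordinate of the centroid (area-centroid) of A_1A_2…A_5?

-49/12

Apply the shoelace formula. First the cross-terms c_i = x_i·y_{i+1} − x_{i+1}·y_i:
  -15, -25, 39, -24, -7  ⇒  2A = -32, A = -16.
Then Σ (x_i + x_{i+1})·c_i = 392, so x̄ = 392 / (6·(-16)) = -49/12.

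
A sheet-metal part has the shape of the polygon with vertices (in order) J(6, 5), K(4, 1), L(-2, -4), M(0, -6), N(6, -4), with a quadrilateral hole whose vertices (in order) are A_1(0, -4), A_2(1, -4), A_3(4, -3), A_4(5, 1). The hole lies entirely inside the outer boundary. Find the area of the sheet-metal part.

29

Outer boundary:
Apply the shoelace (surveyor's) formula: 2A = Σ (x_i·y_{i+1} − x_{i+1}·y_i), indices taken mod 5.
Σ = (-14) + (-14) + (12) + (36) + (54) = 74
Area = |Σ|/2 = 37.
Hole:
A_1→A_2: (0)(-4) − (1)(-4) = 4
A_2→A_3: (1)(-3) − (4)(-4) = 13
A_3→A_4: (4)(1) − (5)(-3) = 19
A_4→A_1: (5)(-4) − (0)(1) = -20
Σ = 16
Area = |Σ|/2 = 8.
Net area = 37 − 8 = 29.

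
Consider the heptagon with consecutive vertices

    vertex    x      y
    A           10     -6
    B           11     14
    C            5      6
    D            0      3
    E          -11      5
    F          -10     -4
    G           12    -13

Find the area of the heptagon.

290

Cross-terms: 206, -4, 15, 33, 94, 178, 58  ⇒  Σ = 580
Area = |Σ|/2 = 290.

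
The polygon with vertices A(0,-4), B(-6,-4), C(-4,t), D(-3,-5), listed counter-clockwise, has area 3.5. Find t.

Write out the shoelace sum; only the two edges meeting at C involve t:
2·Area = [((-6)·t − (-4)·(-4)) + ((-4)·(-5) − (-3)·t)] + -12
       = -3·t + -8 = 7
⇒ t = -5.

-5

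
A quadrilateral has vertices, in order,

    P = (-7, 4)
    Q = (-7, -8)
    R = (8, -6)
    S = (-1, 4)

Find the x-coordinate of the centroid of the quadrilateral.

Apply the shoelace (surveyor's) formula. First the cross-terms c_i = x_i·y_{i+1} − x_{i+1}·y_i:
  84, 106, 26, 24  ⇒  2A = 240, A = 120.
Then Σ (x_i + x_{i+1})·c_i = -1080, so x̄ = -1080 / (6·120) = -1.5.

-1.5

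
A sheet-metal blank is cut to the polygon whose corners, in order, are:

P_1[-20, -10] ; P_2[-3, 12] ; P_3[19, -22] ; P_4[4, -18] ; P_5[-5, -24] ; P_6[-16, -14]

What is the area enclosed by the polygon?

Apply the shoelace (surveyor's) formula: 2A = Σ (x_i·y_{i+1} − x_{i+1}·y_i), indices taken mod 6.
Σ = (-270) + (-162) + (-254) + (-186) + (-314) + (-120) = -1306
Area = |Σ|/2 = 653.

653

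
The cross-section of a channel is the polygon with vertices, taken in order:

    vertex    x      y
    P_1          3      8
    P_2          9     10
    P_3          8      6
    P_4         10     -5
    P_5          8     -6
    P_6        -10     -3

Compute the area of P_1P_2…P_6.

171.5

Apply Gauss's area formula: 2A = Σ (x_i·y_{i+1} − x_{i+1}·y_i), indices taken mod 6.
Σ = (-42) + (-26) + (-100) + (-20) + (-84) + (-71) = -343
Area = |Σ|/2 = 171.5.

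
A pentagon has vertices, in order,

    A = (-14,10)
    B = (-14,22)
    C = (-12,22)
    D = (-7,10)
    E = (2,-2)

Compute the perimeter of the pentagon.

|AB| = √((0)² + (12)²) = √144 = 12
|BC| = √((2)² + (0)²) = √4 = 2
|CD| = √((5)² + (-12)²) = √169 = 13
|DE| = √((9)² + (-12)²) = √225 = 15
|EA| = √((-16)² + (12)²) = √400 = 20
Perimeter = 12 + 2 + 13 + 15 + 20 = 62.

62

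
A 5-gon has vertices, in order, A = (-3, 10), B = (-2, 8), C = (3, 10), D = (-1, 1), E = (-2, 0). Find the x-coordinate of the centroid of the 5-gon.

Apply the shoelace formula. First the cross-terms c_i = x_i·y_{i+1} − x_{i+1}·y_i:
  -4, -44, 13, 2, -20  ⇒  2A = -53, A = -26.5.
Then Σ (x_i + x_{i+1})·c_i = 96, so x̄ = 96 / (6·(-26.5)) = -32/53.

-32/53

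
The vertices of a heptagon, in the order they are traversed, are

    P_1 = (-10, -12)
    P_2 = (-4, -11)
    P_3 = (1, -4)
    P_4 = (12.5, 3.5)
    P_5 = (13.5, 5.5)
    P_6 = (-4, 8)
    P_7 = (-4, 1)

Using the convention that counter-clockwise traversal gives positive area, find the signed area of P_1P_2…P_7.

190

Apply the surveyor's formula: 2A = Σ (x_i·y_{i+1} − x_{i+1}·y_i), indices taken mod 7.
P_1→P_2: (-10)(-11) − (-4)(-12) = 62
P_2→P_3: (-4)(-4) − (1)(-11) = 27
P_3→P_4: (1)(3.5) − (12.5)(-4) = 53.5
P_4→P_5: (12.5)(5.5) − (13.5)(3.5) = 21.5
P_5→P_6: (13.5)(8) − (-4)(5.5) = 130
P_6→P_7: (-4)(1) − (-4)(8) = 28
P_7→P_1: (-4)(-12) − (-10)(1) = 58
Σ = 380
Signed area = Σ/2 = 190 (positive ⇒ counter-clockwise traversal).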